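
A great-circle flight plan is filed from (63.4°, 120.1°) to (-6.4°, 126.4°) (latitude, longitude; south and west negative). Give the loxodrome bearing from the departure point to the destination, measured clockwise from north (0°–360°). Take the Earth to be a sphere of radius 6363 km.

Δψ = ln[tan(π/4+φ₂/2)/tan(π/4+φ₁/2)] = -1.5542
Δλ = +0.1100 rad (taken the short way round)
course = atan2(Δλ, Δψ) = 175.95°

176.0°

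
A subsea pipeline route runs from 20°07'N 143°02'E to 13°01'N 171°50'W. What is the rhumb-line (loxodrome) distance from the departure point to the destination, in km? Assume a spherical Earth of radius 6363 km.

Rhumb course C = atan2(Δλ, Δψ) with Δψ = ln[tan(π/4+φ₂/2)/tan(π/4+φ₁/2)] = -0.1294, Δλ = +0.7877 → C = 99.33°
d = R·|Δφ| / |cos C| = 6363·0.12392 / 0.16208 = 4865 km

4865 km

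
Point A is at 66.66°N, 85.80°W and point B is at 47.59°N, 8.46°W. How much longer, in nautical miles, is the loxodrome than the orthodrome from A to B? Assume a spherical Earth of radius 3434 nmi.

150 nmi

Great circle: cos σ = sin φ₁ sin φ₂ + cos φ₁ cos φ₂ cos Δλ,  σ = 0.7429 rad → d_gc = 2551.3 nmi
Rhumb line: Δψ = -0.6304, q = Δφ/Δψ = 0.5280, d_rh = R√(Δφ²+q²Δλ²) = 2701.0 nmi
Excess = 2701.0 − 2551.3 = 149.7 ≈ 150 nmi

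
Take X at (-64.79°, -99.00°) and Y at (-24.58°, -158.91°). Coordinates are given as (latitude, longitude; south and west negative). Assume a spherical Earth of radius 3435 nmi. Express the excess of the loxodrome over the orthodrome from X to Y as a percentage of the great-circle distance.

Great circle: σ = 0.9636 rad → d_gc = Rσ = 3310.1 nmi
Rhumb: Δφ = +0.7018, Δλ = -1.0456, Δψ = +1.0550, q = Δφ/Δψ = 0.6652 → d_rh = R√(Δφ²+q²Δλ²) = 3394.1 nmi
Excess = (3394.1 − 3310.1) / 3310.1 = 84.0 / 3310.1 = 2.54% ≈ 2.5%

2.5%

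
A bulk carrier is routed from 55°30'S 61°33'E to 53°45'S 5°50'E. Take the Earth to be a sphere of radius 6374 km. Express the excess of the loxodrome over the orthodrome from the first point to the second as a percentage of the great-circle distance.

Great circle: σ = 0.5486 rad → d_gc = Rσ = 3496.6 km
Rhumb: Δφ = +0.0305, Δλ = -0.9724, Δψ = +0.0528, q = Δφ/Δψ = 0.5788 → d_rh = R√(Δφ²+q²Δλ²) = 3593.0 km
Excess = (3593.0 − 3496.6) / 3496.6 = 96.4 / 3496.6 = 2.76% ≈ 2.8%

2.8%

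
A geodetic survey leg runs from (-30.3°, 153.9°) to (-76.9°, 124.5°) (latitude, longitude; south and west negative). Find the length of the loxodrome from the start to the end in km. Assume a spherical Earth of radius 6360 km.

Δψ = ln[tan(π/4+φ₂/2)/tan(π/4+φ₁/2)] = -1.6090;  Δφ = -0.8133 rad,  Δλ = -0.5131 rad
q = Δφ/Δψ = 0.5055
d = R·√(Δφ² + q²Δλ²) = 6360·0.85368 = 5429 km

5429 km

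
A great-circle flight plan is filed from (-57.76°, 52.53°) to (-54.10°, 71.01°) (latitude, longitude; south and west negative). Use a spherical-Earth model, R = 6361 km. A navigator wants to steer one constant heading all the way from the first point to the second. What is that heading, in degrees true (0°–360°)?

Meridional parts: M(φ₁)=-1.2413, M(φ₂)=-1.1272 → ΔM = +0.1141;  Δλ = +0.3225 rad
tan C = Δλ / ΔM = +2.8260 → C = 70.51°

70.5°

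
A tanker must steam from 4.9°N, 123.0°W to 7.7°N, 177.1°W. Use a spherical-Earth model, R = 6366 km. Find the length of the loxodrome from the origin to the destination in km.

Δψ = ln[tan(π/4+φ₂/2)/tan(π/4+φ₁/2)] = +0.0492;  Δφ = +0.0489 rad,  Δλ = -0.9442 rad
q = Δφ/Δψ = 0.9939
d = R·√(Δφ² + q²Δλ²) = 6366·0.93970 = 5982 km

5982 km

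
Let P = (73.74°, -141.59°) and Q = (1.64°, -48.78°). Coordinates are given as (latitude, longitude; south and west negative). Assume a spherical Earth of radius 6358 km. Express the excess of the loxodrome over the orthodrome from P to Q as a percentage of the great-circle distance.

5.8%

Great circle: σ = 1.5570 rad → d_gc = Rσ = 9899.7 km
Rhumb: Δφ = -1.2584, Δλ = +1.6198, Δψ = -1.9173, q = Δφ/Δψ = 0.6563 → d_rh = R√(Δφ²+q²Δλ²) = 10474.0 km
Excess = (10474.0 − 9899.7) / 9899.7 = 574.3 / 9899.7 = 5.80% ≈ 5.8%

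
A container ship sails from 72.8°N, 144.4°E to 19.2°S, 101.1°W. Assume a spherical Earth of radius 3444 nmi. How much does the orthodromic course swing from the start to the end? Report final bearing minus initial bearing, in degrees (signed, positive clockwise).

At departure: θ₁ = atan2(sin Δλ cos φ₂, cos φ₁ sin φ₂ − sin φ₁ cos φ₂ cos Δλ) = 72.14°
At arrival: θ₂ = atan2(sin Δλ cos φ₁, −cos φ₂ sin φ₁ + sin φ₂ cos φ₁ cos Δλ) = 162.66°
Δθ = θ₂ − θ₁ = +90.5°

+90.5°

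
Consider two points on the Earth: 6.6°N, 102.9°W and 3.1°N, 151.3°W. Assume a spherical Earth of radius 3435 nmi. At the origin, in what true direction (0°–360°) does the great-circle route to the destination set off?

268.3°

θ = atan2( sin Δλ·cos φ₂ ,  cos φ₁ sin φ₂ − sin φ₁ cos φ₂ cos Δλ )
  = atan2(-0.7467, -0.0225) = 268.28°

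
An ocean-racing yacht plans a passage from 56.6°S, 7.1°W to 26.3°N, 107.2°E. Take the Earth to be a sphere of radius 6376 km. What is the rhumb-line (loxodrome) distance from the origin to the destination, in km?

14322 km

Rhumb course C = atan2(Δλ, Δψ) with Δψ = ln[tan(π/4+φ₂/2)/tan(π/4+φ₁/2)] = +1.6800, Δλ = +1.9949 → C = 49.90°
d = R·|Δφ| / |cos C| = 6376·1.44688 / 0.64415 = 14322 km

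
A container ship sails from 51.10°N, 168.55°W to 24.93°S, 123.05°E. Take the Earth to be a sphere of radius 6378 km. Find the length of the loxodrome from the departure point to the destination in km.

10844 km

Rhumb course C = atan2(Δλ, Δψ) with Δψ = ln[tan(π/4+φ₂/2)/tan(π/4+φ₁/2)] = -1.4904, Δλ = -1.1938 → C = 218.69°
d = R·|Δφ| / |cos C| = 6378·1.32697 / 0.78049 = 10844 km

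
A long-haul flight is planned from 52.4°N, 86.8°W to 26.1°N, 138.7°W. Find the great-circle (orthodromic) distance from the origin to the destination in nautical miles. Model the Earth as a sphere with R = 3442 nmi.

cos σ = sin φ₁ sin φ₂ + cos φ₁ cos φ₂ cos Δλ
      = sin(52.40°)sin(26.10°) + cos(52.40°)cos(26.10°)cos(-51.90°) = 0.6866
σ = 46.634° → d = Rσ = 3442·0.81393 = 2802 nmi

2802 nmi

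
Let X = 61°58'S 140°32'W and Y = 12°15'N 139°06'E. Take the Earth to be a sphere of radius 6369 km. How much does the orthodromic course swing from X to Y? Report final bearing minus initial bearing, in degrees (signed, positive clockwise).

+48.0°

Initial bearing θ₁ = atan2(sin Δλ cos φ₂, cos φ₁ sin φ₂ − sin φ₁ cos φ₂ cos Δλ) = 284.22°
Final bearing θ₂ = (initial bearing from the destination back to the start) + 180° = 332.21°
Δθ = θ₂ − θ₁ = +48.0°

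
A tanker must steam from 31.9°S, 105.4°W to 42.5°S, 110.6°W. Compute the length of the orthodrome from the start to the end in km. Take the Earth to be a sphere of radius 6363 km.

1263 km

Haversine: a = sin²(Δφ/2)+cos φ₁ cos φ₂ sin²(Δλ/2) = 0.00982;  σ = 2·atan2(√a,√(1−a))
σ = 11.374° → d = Rσ = 6363·0.19852 = 1263 km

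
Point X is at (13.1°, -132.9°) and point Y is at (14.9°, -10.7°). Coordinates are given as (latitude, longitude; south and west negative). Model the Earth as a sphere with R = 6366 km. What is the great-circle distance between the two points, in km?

cos σ = sin φ₁ sin φ₂ + cos φ₁ cos φ₂ cos Δλ
      = sin(13.10°)sin(14.90°) + cos(13.10°)cos(14.90°)cos(122.20°) = -0.4433
σ = 116.313° → d = Rσ = 6366·2.03005 = 12923 km

12923 km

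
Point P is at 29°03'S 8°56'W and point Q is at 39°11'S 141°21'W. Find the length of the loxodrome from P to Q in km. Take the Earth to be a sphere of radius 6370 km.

Rhumb course C = atan2(Δλ, Δψ) with Δψ = ln[tan(π/4+φ₂/2)/tan(π/4+φ₁/2)] = -0.2142, Δλ = -2.3111 → C = 264.71°
d = R·|Δφ| / |cos C| = 6370·0.17686 / 0.09227 = 12210 km

12210 km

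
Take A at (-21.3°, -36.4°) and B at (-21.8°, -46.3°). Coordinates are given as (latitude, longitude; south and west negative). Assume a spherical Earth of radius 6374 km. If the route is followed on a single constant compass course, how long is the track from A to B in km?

Rhumb course C = atan2(Δλ, Δψ) with Δψ = ln[tan(π/4+φ₂/2)/tan(π/4+φ₁/2)] = -0.0094, Δλ = -0.1728 → C = 266.89°
d = R·|Δφ| / |cos C| = 6374·0.00873 / 0.05422 = 1026 km

1026 km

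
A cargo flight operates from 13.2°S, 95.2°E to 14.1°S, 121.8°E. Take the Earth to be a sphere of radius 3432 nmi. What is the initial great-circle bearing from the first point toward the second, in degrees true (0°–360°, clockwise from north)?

95.2°

θ = atan2( sin Δλ·cos φ₂ ,  cos φ₁ sin φ₂ − sin φ₁ cos φ₂ cos Δλ )
  = atan2(+0.4343, -0.0391) = 95.15°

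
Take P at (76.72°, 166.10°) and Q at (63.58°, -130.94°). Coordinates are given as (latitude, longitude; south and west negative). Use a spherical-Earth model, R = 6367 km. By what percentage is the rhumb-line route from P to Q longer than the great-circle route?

Great circle: σ = 0.4076 rad → d_gc = Rσ = 2595.2 km
Rhumb: Δφ = -0.2293, Δλ = +1.0989, Δψ = -0.7013, q = Δφ/Δψ = 0.3270 → d_rh = R√(Δφ²+q²Δλ²) = 2714.2 km
Excess = (2714.2 − 2595.2) / 2595.2 = 119.0 / 2595.2 = 4.59% ≈ 4.6%

4.6%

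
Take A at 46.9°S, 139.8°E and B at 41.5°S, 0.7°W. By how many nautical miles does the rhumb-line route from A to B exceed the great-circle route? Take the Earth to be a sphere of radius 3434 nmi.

951 nmi

Great circle: cos σ = sin φ₁ sin φ₂ + cos φ₁ cos φ₂ cos Δλ,  σ = 1.4817 rad → d_gc = 5088.3 nmi
Rhumb line: Δψ = +0.1316, q = Δφ/Δψ = 0.7161, d_rh = R√(Δφ²+q²Δλ²) = 6039.2 nmi
Excess = 6039.2 − 5088.3 = 950.9 ≈ 951 nmi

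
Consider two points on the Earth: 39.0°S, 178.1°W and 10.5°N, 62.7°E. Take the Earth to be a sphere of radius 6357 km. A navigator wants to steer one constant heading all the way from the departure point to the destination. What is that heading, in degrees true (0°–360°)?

Meridional parts: M(φ₁)=-0.7403, M(φ₂)=+0.1843 → ΔM = +0.9246;  Δλ = -2.0804 rad
tan C = Δλ / ΔM = -2.2501 → C = 293.96°

294.0°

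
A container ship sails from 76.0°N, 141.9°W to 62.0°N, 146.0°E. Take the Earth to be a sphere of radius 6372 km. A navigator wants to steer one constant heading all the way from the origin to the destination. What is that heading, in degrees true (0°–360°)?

240.6°

Δψ = ln[tan(π/4+φ₂/2)/tan(π/4+φ₁/2)] = -0.7083
Δλ = -1.2584 rad (taken the short way round)
course = atan2(Δλ, Δψ) = 240.63°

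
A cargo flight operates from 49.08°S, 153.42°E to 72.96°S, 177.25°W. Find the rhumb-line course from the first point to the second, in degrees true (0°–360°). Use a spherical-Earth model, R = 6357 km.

150.7°

Δψ = ln[tan(π/4+φ₂/2)/tan(π/4+φ₁/2)] = -0.9125
Δλ = +0.5119 rad (taken the short way round)
course = atan2(Δλ, Δψ) = 150.71°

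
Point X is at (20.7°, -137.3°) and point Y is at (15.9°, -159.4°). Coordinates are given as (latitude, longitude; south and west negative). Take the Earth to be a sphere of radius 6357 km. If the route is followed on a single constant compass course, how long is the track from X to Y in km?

2387 km

Rhumb course C = atan2(Δλ, Δψ) with Δψ = ln[tan(π/4+φ₂/2)/tan(π/4+φ₁/2)] = -0.0883, Δλ = -0.3857 → C = 257.11°
d = R·|Δφ| / |cos C| = 6357·0.08378 / 0.22308 = 2387 km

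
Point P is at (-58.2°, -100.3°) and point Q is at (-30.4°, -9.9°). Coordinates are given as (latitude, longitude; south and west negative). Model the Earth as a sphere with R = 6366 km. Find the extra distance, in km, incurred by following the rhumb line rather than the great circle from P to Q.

Great circle: cos σ = sin φ₁ sin φ₂ + cos φ₁ cos φ₂ cos Δλ,  σ = 1.1297 rad → d_gc = 7191.9 km
Rhumb line: Δψ = +0.6984, q = Δφ/Δψ = 0.6948, d_rh = R√(Δφ²+q²Δλ²) = 7631.2 km
Excess = 7631.2 − 7191.9 = 439.3 ≈ 439 km

439 km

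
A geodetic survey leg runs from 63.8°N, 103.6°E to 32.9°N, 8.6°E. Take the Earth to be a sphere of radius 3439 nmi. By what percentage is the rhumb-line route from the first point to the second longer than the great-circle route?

7.7%

Great circle: σ = 1.0984 rad → d_gc = Rσ = 3777.3 nmi
Rhumb: Δφ = -0.5393, Δλ = -1.6581, Δψ = -0.8493, q = Δφ/Δψ = 0.6350 → d_rh = R√(Δφ²+q²Δλ²) = 4068.1 nmi
Excess = (4068.1 − 3777.3) / 3777.3 = 290.8 / 3777.3 = 7.70% ≈ 7.7%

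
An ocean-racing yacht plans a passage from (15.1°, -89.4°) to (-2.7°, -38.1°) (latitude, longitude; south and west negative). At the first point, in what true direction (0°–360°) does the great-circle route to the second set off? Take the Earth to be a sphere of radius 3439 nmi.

N = sin Δλ·cos φ₂ = +0.7796;  D = cos φ₁ sin φ₂ − sin φ₁ cos φ₂ cos Δλ = -0.2082
initial course = atan2(N, D) = 104.95°

105.0°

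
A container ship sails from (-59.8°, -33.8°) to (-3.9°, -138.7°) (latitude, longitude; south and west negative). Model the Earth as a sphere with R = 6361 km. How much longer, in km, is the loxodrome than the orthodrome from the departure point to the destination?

Great circle: cos σ = sin φ₁ sin φ₂ + cos φ₁ cos φ₂ cos Δλ,  σ = 1.6411 rad → d_gc = 10439.1 km
Rhumb line: Δψ = +1.2419, q = Δφ/Δψ = 0.7856, d_rh = R√(Δφ²+q²Δλ²) = 11055.5 km
Excess = 11055.5 − 10439.1 = 616.4 ≈ 616 km

616 km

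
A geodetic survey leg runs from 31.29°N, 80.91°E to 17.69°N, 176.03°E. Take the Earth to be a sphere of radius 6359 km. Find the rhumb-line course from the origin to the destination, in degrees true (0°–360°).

Meridional parts: M(φ₁)=+0.5755, M(φ₂)=+0.3138 → ΔM = -0.2617;  Δλ = +1.6602 rad
tan C = Δλ / ΔM = -6.3437 → C = 98.96°

99.0°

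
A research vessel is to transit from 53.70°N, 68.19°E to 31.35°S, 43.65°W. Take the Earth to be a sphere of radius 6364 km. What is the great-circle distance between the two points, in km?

14151 km

cos σ = sin φ₁ sin φ₂ + cos φ₁ cos φ₂ cos Δλ
      = sin(53.70°)sin(-31.35°) + cos(53.70°)cos(-31.35°)cos(-111.84°) = -0.6074
σ = 127.400° → d = Rσ = 6364·2.22356 = 14151 km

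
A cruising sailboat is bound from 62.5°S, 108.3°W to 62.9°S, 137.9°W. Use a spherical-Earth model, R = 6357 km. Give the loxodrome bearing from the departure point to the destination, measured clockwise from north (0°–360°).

268.3°

Δψ = ln[tan(π/4+φ₂/2)/tan(π/4+φ₁/2)] = -0.0152
Δλ = -0.5166 rad (taken the short way round)
course = atan2(Δλ, Δψ) = 268.31°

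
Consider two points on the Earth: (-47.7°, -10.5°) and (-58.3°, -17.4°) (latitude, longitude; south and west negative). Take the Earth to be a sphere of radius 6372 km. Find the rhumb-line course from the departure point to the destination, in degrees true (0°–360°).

Meridional parts: M(φ₁)=-0.9497, M(φ₂)=-1.2591 → ΔM = -0.3094;  Δλ = -0.1204 rad
tan C = Δλ / ΔM = +0.3892 → C = 201.27°

201.3°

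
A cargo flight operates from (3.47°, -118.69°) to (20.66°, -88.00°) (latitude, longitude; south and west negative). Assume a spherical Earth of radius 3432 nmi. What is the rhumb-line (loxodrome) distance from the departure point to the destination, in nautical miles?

Rhumb course C = atan2(Δλ, Δψ) with Δψ = ln[tan(π/4+φ₂/2)/tan(π/4+φ₁/2)] = +0.3081, Δλ = +0.5356 → C = 60.10°
d = R·|Δφ| / |cos C| = 3432·0.30002 / 0.49856 = 2065 nmi

2065 nmi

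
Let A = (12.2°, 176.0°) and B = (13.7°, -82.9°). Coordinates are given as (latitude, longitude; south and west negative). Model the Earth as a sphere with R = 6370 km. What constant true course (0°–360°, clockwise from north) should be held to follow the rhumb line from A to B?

Δψ = ln[tan(π/4+φ₂/2)/tan(π/4+φ₁/2)] = +0.0269
Δλ = +1.7645 rad (taken the short way round)
course = atan2(Δλ, Δψ) = 89.13°

89.1°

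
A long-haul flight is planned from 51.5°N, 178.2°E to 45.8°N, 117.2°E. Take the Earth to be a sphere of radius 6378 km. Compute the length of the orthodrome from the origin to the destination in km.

4399 km

cos σ = sin φ₁ sin φ₂ + cos φ₁ cos φ₂ cos Δλ
      = sin(51.50°)sin(45.80°) + cos(51.50°)cos(45.80°)cos(-61.00°) = 0.7715
σ = 39.514° → d = Rσ = 6378·0.68966 = 4399 km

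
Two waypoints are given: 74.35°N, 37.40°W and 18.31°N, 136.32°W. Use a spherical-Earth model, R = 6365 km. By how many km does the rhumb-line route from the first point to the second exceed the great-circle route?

Great circle: cos σ = sin φ₁ sin φ₂ + cos φ₁ cos φ₂ cos Δλ,  σ = 1.3049 rad → d_gc = 8305.5 km
Rhumb line: Δψ = -1.6595, q = Δφ/Δψ = 0.5894, d_rh = R√(Δφ²+q²Δλ²) = 8983.6 km
Excess = 8983.6 − 8305.5 = 678.1 ≈ 678 km

678 km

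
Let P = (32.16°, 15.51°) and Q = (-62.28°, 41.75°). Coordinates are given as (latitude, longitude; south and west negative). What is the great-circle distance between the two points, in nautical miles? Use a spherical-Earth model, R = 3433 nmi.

5799 nmi

Haversine: a = sin²(Δφ/2)+cos φ₁ cos φ₂ sin²(Δλ/2) = 0.55900;  σ = 2·atan2(√a,√(1−a))
σ = 96.776° → d = Rσ = 3433·1.68907 = 5799 nmi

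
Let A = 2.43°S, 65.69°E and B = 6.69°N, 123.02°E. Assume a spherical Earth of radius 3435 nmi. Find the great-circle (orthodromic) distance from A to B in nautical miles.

3474 nmi

Haversine: a = sin²(Δφ/2)+cos φ₁ cos φ₂ sin²(Δλ/2) = 0.23465;  σ = 2·atan2(√a,√(1−a))
σ = 57.947° → d = Rσ = 3435·1.01137 = 3474 nmi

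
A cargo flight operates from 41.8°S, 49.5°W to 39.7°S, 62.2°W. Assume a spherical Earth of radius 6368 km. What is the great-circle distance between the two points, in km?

Haversine: a = sin²(Δφ/2)+cos φ₁ cos φ₂ sin²(Δλ/2) = 0.00735;  σ = 2·atan2(√a,√(1−a))
σ = 9.838° → d = Rσ = 6368·0.17170 = 1093 km

1093 km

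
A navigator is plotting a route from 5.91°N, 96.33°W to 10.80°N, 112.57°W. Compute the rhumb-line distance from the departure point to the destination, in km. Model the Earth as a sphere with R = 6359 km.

Δψ = ln[tan(π/4+φ₂/2)/tan(π/4+φ₁/2)] = +0.0863;  Δφ = +0.0853 rad,  Δλ = -0.2834 rad
q = Δφ/Δψ = 0.9891
d = R·√(Δφ² + q²Δλ²) = 6359·0.29305 = 1863 km

1863 km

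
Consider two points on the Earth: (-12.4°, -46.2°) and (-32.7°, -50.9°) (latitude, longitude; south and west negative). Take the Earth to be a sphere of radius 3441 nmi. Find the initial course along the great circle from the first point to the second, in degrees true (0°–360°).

N = sin Δλ·cos φ₂ = -0.0690;  D = cos φ₁ sin φ₂ − sin φ₁ cos φ₂ cos Δλ = -0.3475
initial course = atan2(N, D) = 191.22°

191.2°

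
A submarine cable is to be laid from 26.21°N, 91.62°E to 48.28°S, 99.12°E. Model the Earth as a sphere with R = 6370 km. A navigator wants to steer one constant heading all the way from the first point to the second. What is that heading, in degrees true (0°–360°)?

Meridional parts: M(φ₁)=+0.4743, M(φ₂)=-0.9648 → ΔM = -1.4391;  Δλ = +0.1309 rad
tan C = Δλ / ΔM = -0.0910 → C = 174.80°

174.8°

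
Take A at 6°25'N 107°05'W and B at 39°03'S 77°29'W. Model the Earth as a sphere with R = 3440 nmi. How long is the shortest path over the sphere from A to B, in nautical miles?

cos σ = sin φ₁ sin φ₂ + cos φ₁ cos φ₂ cos Δλ
      = sin(6.42°)sin(-39.05°) + cos(6.42°)cos(-39.05°)cos(29.60°) = 0.6006
σ = 53.086° → d = Rσ = 3440·0.92653 = 3187 nmi

3187 nmi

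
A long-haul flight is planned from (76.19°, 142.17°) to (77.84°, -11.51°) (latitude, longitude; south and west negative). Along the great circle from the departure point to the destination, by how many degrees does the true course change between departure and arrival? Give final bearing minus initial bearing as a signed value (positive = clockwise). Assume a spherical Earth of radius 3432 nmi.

-153.0°

Initial bearing θ₁ = atan2(sin Δλ cos φ₂, cos φ₁ sin φ₂ − sin φ₁ cos φ₂ cos Δλ) = 347.37°
Final bearing θ₂ = (initial bearing from the destination back to the start) + 180° = 194.35°
Δθ = θ₂ − θ₁ = -153.0°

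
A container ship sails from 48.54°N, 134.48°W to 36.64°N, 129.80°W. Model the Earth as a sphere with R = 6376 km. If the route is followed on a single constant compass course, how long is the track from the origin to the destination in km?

Rhumb course C = atan2(Δλ, Δψ) with Δψ = ln[tan(π/4+φ₂/2)/tan(π/4+φ₁/2)] = -0.2835, Δλ = +0.0817 → C = 163.93°
d = R·|Δφ| / |cos C| = 6376·0.20769 / 0.96091 = 1378 km

1378 km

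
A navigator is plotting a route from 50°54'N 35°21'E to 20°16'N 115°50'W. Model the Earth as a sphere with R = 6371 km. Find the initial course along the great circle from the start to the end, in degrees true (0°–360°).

332.2°

N = sin Δλ·cos φ₂ = -0.4522;  D = cos φ₁ sin φ₂ − sin φ₁ cos φ₂ cos Δλ = +0.8563
initial course = atan2(N, D) = 332.16°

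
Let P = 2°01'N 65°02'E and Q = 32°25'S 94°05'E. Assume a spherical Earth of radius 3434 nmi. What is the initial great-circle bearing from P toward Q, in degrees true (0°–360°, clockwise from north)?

143.9°

N = sin Δλ·cos φ₂ = +0.4099;  D = cos φ₁ sin φ₂ − sin φ₁ cos φ₂ cos Δλ = -0.5617
initial course = atan2(N, D) = 143.88°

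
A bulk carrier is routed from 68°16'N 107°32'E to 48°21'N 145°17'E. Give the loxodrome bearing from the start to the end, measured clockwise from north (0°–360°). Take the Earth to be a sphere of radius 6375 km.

136.1°

Δψ = ln[tan(π/4+φ₂/2)/tan(π/4+φ₁/2)] = -0.6838
Δλ = +0.6589 rad (taken the short way round)
course = atan2(Δλ, Δψ) = 136.06°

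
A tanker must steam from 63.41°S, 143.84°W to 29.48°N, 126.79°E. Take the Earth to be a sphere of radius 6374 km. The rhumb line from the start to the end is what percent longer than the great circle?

Great circle: σ = 2.0217 rad → d_gc = Rσ = 12886.4 km
Rhumb: Δφ = +1.6212, Δλ = -1.5598, Δψ = +1.9815, q = Δφ/Δψ = 0.8182 → d_rh = R√(Δφ²+q²Δλ²) = 13151.3 km
Excess = (13151.3 − 12886.4) / 12886.4 = 264.9 / 12886.4 = 2.06% ≈ 2.1%

2.1%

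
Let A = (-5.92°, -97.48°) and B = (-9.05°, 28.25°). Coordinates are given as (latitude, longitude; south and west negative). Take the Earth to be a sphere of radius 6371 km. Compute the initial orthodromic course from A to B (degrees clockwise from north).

θ = atan2( sin Δλ·cos φ₂ ,  cos φ₁ sin φ₂ − sin φ₁ cos φ₂ cos Δλ )
  = atan2(+0.8017, -0.2159) = 105.08°

105.1°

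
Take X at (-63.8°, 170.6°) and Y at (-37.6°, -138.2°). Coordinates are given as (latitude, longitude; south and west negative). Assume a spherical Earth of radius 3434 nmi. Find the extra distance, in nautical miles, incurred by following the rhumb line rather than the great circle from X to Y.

51 nmi

Great circle: cos σ = sin φ₁ sin φ₂ + cos φ₁ cos φ₂ cos Δλ,  σ = 0.6972 rad → d_gc = 2394.2 nmi
Rhumb line: Δψ = +0.7488, q = Δφ/Δψ = 0.6107, d_rh = R√(Δφ²+q²Δλ²) = 2444.9 nmi
Excess = 2444.9 − 2394.2 = 50.7 ≈ 51 nmi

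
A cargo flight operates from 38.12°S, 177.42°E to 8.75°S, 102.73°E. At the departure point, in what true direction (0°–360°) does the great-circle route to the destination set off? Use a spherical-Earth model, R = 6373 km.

272.5°

N = sin Δλ·cos φ₂ = -0.9533;  D = cos φ₁ sin φ₂ − sin φ₁ cos φ₂ cos Δλ = +0.0414
initial course = atan2(N, D) = 272.49°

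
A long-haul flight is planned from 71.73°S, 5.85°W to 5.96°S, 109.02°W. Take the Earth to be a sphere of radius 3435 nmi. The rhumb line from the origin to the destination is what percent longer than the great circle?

Great circle: σ = 1.5432 rad → d_gc = Rσ = 5301.0 nmi
Rhumb: Δφ = +1.1479, Δλ = -1.8007, Δψ = +1.7234, q = Δφ/Δψ = 0.6661 → d_rh = R√(Δφ²+q²Δλ²) = 5702.7 nmi
Excess = (5702.7 − 5301.0) / 5301.0 = 401.7 / 5301.0 = 7.58% ≈ 7.6%

7.6%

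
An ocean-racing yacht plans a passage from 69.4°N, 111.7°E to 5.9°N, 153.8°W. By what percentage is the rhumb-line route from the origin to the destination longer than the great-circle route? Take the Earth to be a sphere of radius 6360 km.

Great circle: σ = 1.5020 rad → d_gc = Rσ = 9552.6 km
Rhumb: Δφ = -1.1083, Δλ = +1.6493, Δψ = -1.6021, q = Δφ/Δψ = 0.6918 → d_rh = R√(Δφ²+q²Δλ²) = 10116.5 km
Excess = (10116.5 − 9552.6) / 9552.6 = 563.9 / 9552.6 = 5.90% ≈ 5.9%

5.9%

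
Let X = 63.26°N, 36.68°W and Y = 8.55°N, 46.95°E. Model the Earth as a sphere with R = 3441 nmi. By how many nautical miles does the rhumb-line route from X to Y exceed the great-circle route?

193 nmi

Great circle: cos σ = sin φ₁ sin φ₂ + cos φ₁ cos φ₂ cos Δλ,  σ = 1.3876 rad → d_gc = 4774.9 nmi
Rhumb line: Δψ = -1.2870, q = Δφ/Δψ = 0.7419, d_rh = R√(Δφ²+q²Δλ²) = 4968.0 nmi
Excess = 4968.0 − 4774.9 = 193.1 ≈ 193 nmi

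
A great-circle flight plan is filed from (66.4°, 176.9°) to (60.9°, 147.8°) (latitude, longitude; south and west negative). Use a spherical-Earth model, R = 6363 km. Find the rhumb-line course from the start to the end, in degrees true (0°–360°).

246.9°

Meridional parts: M(φ₁)=+1.5658, M(φ₂)=+1.3488 → ΔM = -0.2170;  Δλ = -0.5079 rad
tan C = Δλ / ΔM = +2.3401 → C = 246.86°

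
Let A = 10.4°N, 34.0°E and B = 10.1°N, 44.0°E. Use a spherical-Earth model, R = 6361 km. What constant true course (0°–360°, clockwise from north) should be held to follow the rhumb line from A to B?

91.7°

Δψ = ln[tan(π/4+φ₂/2)/tan(π/4+φ₁/2)] = -0.0053
Δλ = +0.1745 rad (taken the short way round)
course = atan2(Δλ, Δψ) = 91.75°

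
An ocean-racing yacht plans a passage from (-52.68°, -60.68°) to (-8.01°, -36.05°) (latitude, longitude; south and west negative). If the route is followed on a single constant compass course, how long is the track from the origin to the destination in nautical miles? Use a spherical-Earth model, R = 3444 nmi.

2950 nmi

Rhumb course C = atan2(Δλ, Δψ) with Δψ = ln[tan(π/4+φ₂/2)/tan(π/4+φ₁/2)] = +0.9453, Δλ = +0.4299 → C = 24.45°
d = R·|Δφ| / |cos C| = 3444·0.77964 / 0.91030 = 2950 nmi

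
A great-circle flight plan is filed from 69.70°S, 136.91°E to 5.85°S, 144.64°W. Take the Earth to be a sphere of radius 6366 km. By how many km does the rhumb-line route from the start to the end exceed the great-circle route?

347 km

Great circle: cos σ = sin φ₁ sin φ₂ + cos φ₁ cos φ₂ cos Δλ,  σ = 1.4053 rad → d_gc = 8946.4 km
Rhumb line: Δψ = +1.6179, q = Δφ/Δψ = 0.6888, d_rh = R√(Δφ²+q²Δλ²) = 9293.6 km
Excess = 9293.6 − 8946.4 = 347.2 ≈ 347 km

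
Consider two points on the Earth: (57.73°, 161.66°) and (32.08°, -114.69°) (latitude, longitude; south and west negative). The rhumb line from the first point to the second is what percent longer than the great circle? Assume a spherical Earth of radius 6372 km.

5.2%

Great circle: σ = 1.0482 rad → d_gc = Rσ = 6679.3 km
Rhumb: Δφ = -0.4477, Δλ = +1.4600, Δψ = -0.6486, q = Δφ/Δψ = 0.6902 → d_rh = R√(Δφ²+q²Δλ²) = 7026.0 km
Excess = (7026.0 − 6679.3) / 6679.3 = 346.7 / 6679.3 = 5.19% ≈ 5.2%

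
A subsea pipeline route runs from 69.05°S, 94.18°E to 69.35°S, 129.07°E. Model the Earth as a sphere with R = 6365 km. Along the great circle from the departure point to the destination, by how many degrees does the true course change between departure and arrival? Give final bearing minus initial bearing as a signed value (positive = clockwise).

-32.7°

At departure: θ₁ = atan2(sin Δλ cos φ₂, cos φ₁ sin φ₂ − sin φ₁ cos φ₂ cos Δλ) = 107.71°
At arrival: θ₂ = atan2(sin Δλ cos φ₁, −cos φ₂ sin φ₁ + sin φ₂ cos φ₁ cos Δλ) = 74.97°
Δθ = θ₂ − θ₁ = -32.7°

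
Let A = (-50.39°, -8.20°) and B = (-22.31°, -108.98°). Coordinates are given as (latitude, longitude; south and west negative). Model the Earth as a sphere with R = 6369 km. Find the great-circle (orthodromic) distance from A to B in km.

Haversine: a = sin²(Δφ/2)+cos φ₁ cos φ₂ sin²(Δλ/2) = 0.40893;  σ = 2·atan2(√a,√(1−a))
σ = 79.506° → d = Rσ = 6369·1.38764 = 8838 km

8838 km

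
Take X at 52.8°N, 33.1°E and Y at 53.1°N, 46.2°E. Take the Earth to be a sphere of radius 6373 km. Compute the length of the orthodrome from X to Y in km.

cos σ = sin φ₁ sin φ₂ + cos φ₁ cos φ₂ cos Δλ
      = sin(52.80°)sin(53.10°) + cos(52.80°)cos(53.10°)cos(13.10°) = 0.9905
σ = 7.888° → d = Rσ = 6373·0.13766 = 877 km

877 km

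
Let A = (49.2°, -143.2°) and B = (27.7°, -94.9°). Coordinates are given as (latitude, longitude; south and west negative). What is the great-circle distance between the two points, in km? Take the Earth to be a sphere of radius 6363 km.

cos σ = sin φ₁ sin φ₂ + cos φ₁ cos φ₂ cos Δλ
      = sin(49.20°)sin(27.70°) + cos(49.20°)cos(27.70°)cos(48.30°) = 0.7367
σ = 42.545° → d = Rσ = 6363·0.74256 = 4725 km

4725 km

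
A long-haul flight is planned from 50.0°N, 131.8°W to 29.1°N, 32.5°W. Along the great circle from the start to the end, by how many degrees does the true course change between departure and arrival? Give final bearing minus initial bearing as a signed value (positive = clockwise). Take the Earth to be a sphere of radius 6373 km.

+74.6°

Initial bearing θ₁ = atan2(sin Δλ cos φ₂, cos φ₁ sin φ₂ − sin φ₁ cos φ₂ cos Δλ) = 63.99°
Final bearing θ₂ = (initial bearing from the destination back to the start) + 180° = 138.61°
Δθ = θ₂ − θ₁ = +74.6°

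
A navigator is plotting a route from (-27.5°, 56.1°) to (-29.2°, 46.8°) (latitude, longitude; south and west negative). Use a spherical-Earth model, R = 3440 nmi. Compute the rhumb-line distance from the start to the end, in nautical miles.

502 nmi

Rhumb course C = atan2(Δλ, Δψ) with Δψ = ln[tan(π/4+φ₂/2)/tan(π/4+φ₁/2)] = -0.0337, Δλ = -0.1623 → C = 258.27°
d = R·|Δφ| / |cos C| = 3440·0.02967 / 0.20338 = 502 nmi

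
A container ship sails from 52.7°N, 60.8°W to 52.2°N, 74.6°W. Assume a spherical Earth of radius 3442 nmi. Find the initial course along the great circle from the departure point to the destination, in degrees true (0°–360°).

N = sin Δλ·cos φ₂ = -0.1462;  D = cos φ₁ sin φ₂ − sin φ₁ cos φ₂ cos Δλ = +0.0053
initial course = atan2(N, D) = 272.09°

272.1°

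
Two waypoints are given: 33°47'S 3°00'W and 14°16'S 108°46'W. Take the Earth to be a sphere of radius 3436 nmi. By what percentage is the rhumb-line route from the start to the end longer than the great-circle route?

3.4%

Great circle: σ = 1.6527 rad → d_gc = Rσ = 5678.8 nmi
Rhumb: Δφ = +0.3406, Δλ = -1.8460, Δψ = +0.3755, q = Δφ/Δψ = 0.9072 → d_rh = R√(Δφ²+q²Δλ²) = 5871.8 nmi
Excess = (5871.8 − 5678.8) / 5678.8 = 193.0 / 5678.8 = 3.40% ≈ 3.4%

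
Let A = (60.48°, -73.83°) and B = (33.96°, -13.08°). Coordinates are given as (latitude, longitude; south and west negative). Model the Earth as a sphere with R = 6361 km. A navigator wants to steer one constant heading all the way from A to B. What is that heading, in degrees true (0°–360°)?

123.5°

Δψ = ln[tan(π/4+φ₂/2)/tan(π/4+φ₁/2)] = -0.7030
Δλ = +1.0603 rad (taken the short way round)
course = atan2(Δλ, Δψ) = 123.55°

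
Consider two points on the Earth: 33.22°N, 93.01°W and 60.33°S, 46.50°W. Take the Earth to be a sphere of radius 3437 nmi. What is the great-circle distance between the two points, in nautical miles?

cos σ = sin φ₁ sin φ₂ + cos φ₁ cos φ₂ cos Δλ
      = sin(33.22°)sin(-60.33°) + cos(33.22°)cos(-60.33°)cos(46.51°) = -0.1910
σ = 101.013° → d = Rσ = 3437·1.76300 = 6059 nmi

6059 nmi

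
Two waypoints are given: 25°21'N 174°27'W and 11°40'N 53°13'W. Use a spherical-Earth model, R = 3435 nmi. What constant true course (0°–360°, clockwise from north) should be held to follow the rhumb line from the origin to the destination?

96.8°

Meridional parts: M(φ₁)=+0.4576, M(φ₂)=+0.2050 → ΔM = -0.2526;  Δλ = +2.1159 rad
tan C = Δλ / ΔM = -8.3772 → C = 96.81°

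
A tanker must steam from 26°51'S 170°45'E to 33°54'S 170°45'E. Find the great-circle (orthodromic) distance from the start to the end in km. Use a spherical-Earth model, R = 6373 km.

784 km

Haversine: a = sin²(Δφ/2)+cos φ₁ cos φ₂ sin²(Δλ/2) = 0.00378;  σ = 2·atan2(√a,√(1−a))
σ = 7.050° → d = Rσ = 6373·0.12305 = 784 km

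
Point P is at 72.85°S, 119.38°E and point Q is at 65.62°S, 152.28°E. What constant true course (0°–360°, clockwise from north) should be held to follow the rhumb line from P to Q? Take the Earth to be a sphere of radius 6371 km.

Δψ = ln[tan(π/4+φ₂/2)/tan(π/4+φ₁/2)] = +0.3595
Δλ = +0.5742 rad (taken the short way round)
course = atan2(Δλ, Δψ) = 57.95°

57.9°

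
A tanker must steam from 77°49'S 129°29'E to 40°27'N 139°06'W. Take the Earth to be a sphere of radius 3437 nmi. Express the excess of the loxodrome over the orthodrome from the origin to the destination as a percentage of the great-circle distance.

Great circle: σ = 2.2629 rad → d_gc = Rσ = 7777.5 nmi
Rhumb: Δφ = +2.0641, Δλ = +1.5955, Δψ = +3.0107, q = Δφ/Δψ = 0.6856 → d_rh = R√(Δφ²+q²Δλ²) = 8029.1 nmi
Excess = (8029.1 − 7777.5) / 7777.5 = 251.6 / 7777.5 = 3.23% ≈ 3.2%

3.2%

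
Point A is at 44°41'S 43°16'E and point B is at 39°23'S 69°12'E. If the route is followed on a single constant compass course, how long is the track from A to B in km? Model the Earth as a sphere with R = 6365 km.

Rhumb course C = atan2(Δλ, Δψ) with Δψ = ln[tan(π/4+φ₂/2)/tan(π/4+φ₁/2)] = +0.1247, Δλ = +0.4526 → C = 74.60°
d = R·|Δφ| / |cos C| = 6365·0.09250 / 0.26552 = 2217 km

2217 km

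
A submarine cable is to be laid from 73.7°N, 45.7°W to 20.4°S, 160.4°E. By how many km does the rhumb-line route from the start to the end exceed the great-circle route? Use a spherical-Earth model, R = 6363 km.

2178 km

Great circle: cos σ = sin φ₁ sin φ₂ + cos φ₁ cos φ₂ cos Δλ,  σ = 2.1783 rad → d_gc = 13860.4 km
Rhumb line: Δψ = -2.3072, q = Δφ/Δψ = 0.7118, d_rh = R√(Δφ²+q²Δλ²) = 16038.1 km
Excess = 16038.1 − 13860.4 = 2177.7 ≈ 2178 km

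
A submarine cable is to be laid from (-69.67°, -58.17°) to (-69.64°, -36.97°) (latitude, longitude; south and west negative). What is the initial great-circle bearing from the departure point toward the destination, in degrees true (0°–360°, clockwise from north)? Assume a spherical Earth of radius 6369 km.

99.7°

θ = atan2( sin Δλ·cos φ₂ ,  cos φ₁ sin φ₂ − sin φ₁ cos φ₂ cos Δλ )
  = atan2(+0.1258, -0.0216) = 99.72°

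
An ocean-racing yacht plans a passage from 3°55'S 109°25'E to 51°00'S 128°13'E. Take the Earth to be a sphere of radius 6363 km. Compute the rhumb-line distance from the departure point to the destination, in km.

5520 km

Rhumb course C = atan2(Δλ, Δψ) with Δψ = ln[tan(π/4+φ₂/2)/tan(π/4+φ₁/2)] = -0.9697, Δλ = +0.3281 → C = 161.31°
d = R·|Δφ| / |cos C| = 6363·0.82176 / 0.94724 = 5520 km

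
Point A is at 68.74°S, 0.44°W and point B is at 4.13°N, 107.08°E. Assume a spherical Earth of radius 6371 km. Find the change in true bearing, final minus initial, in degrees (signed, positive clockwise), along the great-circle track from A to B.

-84.4°

At departure: θ₁ = atan2(sin Δλ cos φ₂, cos φ₁ sin φ₂ − sin φ₁ cos φ₂ cos Δλ) = 104.94°
At arrival: θ₂ = atan2(sin Δλ cos φ₁, −cos φ₂ sin φ₁ + sin φ₂ cos φ₁ cos Δλ) = 20.56°
Δθ = θ₂ − θ₁ = -84.4°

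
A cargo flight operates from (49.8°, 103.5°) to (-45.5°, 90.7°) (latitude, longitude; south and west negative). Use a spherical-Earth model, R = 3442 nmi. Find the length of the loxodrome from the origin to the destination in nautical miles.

Δψ = ln[tan(π/4+φ₂/2)/tan(π/4+φ₁/2)] = -1.8990;  Δφ = -1.6633 rad,  Δλ = -0.2234 rad
q = Δφ/Δψ = 0.8759
d = R·√(Δφ² + q²Δλ²) = 3442·1.67477 = 5765 nmi

5765 nmi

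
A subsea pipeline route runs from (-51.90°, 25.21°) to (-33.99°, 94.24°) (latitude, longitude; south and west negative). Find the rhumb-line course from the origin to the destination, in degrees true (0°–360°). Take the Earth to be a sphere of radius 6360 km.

70.3°

Δψ = ln[tan(π/4+φ₂/2)/tan(π/4+φ₁/2)] = +0.4319
Δλ = +1.2048 rad (taken the short way round)
course = atan2(Δλ, Δψ) = 70.28°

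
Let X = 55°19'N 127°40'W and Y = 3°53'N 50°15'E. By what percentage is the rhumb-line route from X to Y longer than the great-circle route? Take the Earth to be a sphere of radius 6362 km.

Great circle: σ = 2.1079 rad → d_gc = Rσ = 13410.6 km
Rhumb: Δφ = -0.8977, Δλ = +3.1052, Δψ = -1.0961, q = Δφ/Δψ = 0.8190 → d_rh = R√(Δφ²+q²Δλ²) = 17157.9 km
Excess = (17157.9 − 13410.6) / 13410.6 = 3747.3 / 13410.6 = 27.94% ≈ 27.9%

27.9%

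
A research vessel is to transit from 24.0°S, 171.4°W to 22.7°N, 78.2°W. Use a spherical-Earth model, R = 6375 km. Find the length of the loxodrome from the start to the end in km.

11339 km

Δψ = ln[tan(π/4+φ₂/2)/tan(π/4+φ₁/2)] = +0.8387;  Δφ = +0.8151 rad,  Δλ = +1.6266 rad
q = Δφ/Δψ = 0.9719
d = R·√(Δφ² + q²Δλ²) = 6375·1.77861 = 11339 km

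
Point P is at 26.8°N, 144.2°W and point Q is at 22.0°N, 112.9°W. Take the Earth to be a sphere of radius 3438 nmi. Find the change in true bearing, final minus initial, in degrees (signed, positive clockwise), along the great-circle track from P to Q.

Initial bearing θ₁ = atan2(sin Δλ cos φ₂, cos φ₁ sin φ₂ − sin φ₁ cos φ₂ cos Δλ) = 92.71°
Final bearing θ₂ = (initial bearing from the destination back to the start) + 180° = 105.93°
Δθ = θ₂ − θ₁ = +13.2°

+13.2°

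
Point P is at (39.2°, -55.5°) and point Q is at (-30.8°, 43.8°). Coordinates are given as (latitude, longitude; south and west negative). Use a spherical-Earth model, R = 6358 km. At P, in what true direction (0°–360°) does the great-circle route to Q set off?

N = sin Δλ·cos φ₂ = +0.8477;  D = cos φ₁ sin φ₂ − sin φ₁ cos φ₂ cos Δλ = -0.3091
initial course = atan2(N, D) = 110.03°

110.0°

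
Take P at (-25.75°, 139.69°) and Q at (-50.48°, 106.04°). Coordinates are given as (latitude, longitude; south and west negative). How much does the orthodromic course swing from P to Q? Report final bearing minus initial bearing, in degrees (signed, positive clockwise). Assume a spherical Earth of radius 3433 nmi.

Initial bearing θ₁ = atan2(sin Δλ cos φ₂, cos φ₁ sin φ₂ − sin φ₁ cos φ₂ cos Δλ) = 217.19°
Final bearing θ₂ = (initial bearing from the destination back to the start) + 180° = 238.83°
Δθ = θ₂ − θ₁ = +21.6°

+21.6°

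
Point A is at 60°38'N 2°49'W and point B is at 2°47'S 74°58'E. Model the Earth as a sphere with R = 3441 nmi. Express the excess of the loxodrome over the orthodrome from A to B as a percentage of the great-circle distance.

2.6%

Great circle: σ = 1.5094 rad → d_gc = Rσ = 5193.9 nmi
Rhumb: Δφ = -1.1068, Δλ = +1.3576, Δψ = -1.3879, q = Δφ/Δψ = 0.7975 → d_rh = R√(Δφ²+q²Δλ²) = 5327.7 nmi
Excess = (5327.7 − 5193.9) / 5193.9 = 133.8 / 5193.9 = 2.58% ≈ 2.6%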